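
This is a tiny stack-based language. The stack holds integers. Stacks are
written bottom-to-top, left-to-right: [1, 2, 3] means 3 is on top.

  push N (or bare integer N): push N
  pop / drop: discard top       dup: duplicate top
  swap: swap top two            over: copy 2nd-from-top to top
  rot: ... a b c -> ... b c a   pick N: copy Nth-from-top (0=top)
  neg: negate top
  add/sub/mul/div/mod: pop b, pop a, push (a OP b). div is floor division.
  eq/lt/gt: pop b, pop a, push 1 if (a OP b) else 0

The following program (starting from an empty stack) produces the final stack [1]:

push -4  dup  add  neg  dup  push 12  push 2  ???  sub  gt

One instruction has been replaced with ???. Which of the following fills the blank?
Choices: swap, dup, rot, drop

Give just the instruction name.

Answer: drop

Derivation:
Stack before ???: [8, 8, 12, 2]
Stack after ???:  [8, 8, 12]
Checking each choice:
  swap: produces [8, 1]
  dup: produces [8, 8, 1]
  rot: produces [8, 1]
  drop: MATCH


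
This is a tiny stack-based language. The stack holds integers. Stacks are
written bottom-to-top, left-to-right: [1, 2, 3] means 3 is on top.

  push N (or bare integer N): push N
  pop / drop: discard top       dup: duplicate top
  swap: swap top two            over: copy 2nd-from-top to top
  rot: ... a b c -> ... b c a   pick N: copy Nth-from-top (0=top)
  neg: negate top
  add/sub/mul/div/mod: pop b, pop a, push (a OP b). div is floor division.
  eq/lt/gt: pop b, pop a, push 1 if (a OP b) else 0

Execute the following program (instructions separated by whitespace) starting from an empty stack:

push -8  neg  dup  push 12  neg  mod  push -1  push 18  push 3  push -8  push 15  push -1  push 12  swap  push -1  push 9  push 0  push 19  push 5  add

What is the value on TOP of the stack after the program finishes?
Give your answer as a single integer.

Answer: 24

Derivation:
After 'push -8': [-8]
After 'neg': [8]
After 'dup': [8, 8]
After 'push 12': [8, 8, 12]
After 'neg': [8, 8, -12]
After 'mod': [8, -4]
After 'push -1': [8, -4, -1]
After 'push 18': [8, -4, -1, 18]
After 'push 3': [8, -4, -1, 18, 3]
After 'push -8': [8, -4, -1, 18, 3, -8]
After 'push 15': [8, -4, -1, 18, 3, -8, 15]
After 'push -1': [8, -4, -1, 18, 3, -8, 15, -1]
After 'push 12': [8, -4, -1, 18, 3, -8, 15, -1, 12]
After 'swap': [8, -4, -1, 18, 3, -8, 15, 12, -1]
After 'push -1': [8, -4, -1, 18, 3, -8, 15, 12, -1, -1]
After 'push 9': [8, -4, -1, 18, 3, -8, 15, 12, -1, -1, 9]
After 'push 0': [8, -4, -1, 18, 3, -8, 15, 12, -1, -1, 9, 0]
After 'push 19': [8, -4, -1, 18, 3, -8, 15, 12, -1, -1, 9, 0, 19]
After 'push 5': [8, -4, -1, 18, 3, -8, 15, 12, -1, -1, 9, 0, 19, 5]
After 'add': [8, -4, -1, 18, 3, -8, 15, 12, -1, -1, 9, 0, 24]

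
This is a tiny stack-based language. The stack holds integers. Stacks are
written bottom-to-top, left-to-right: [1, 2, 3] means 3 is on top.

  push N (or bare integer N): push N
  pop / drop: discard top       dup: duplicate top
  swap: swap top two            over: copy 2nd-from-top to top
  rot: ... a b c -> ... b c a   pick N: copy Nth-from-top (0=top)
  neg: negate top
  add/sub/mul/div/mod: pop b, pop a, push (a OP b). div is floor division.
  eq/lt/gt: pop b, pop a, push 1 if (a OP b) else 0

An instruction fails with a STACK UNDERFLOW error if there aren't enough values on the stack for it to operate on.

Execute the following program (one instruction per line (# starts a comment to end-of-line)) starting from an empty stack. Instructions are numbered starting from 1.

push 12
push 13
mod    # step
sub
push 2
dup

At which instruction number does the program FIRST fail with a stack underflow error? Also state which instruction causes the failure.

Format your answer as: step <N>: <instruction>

Step 1 ('push 12'): stack = [12], depth = 1
Step 2 ('push 13'): stack = [12, 13], depth = 2
Step 3 ('mod'): stack = [12], depth = 1
Step 4 ('sub'): needs 2 value(s) but depth is 1 — STACK UNDERFLOW

Answer: step 4: sub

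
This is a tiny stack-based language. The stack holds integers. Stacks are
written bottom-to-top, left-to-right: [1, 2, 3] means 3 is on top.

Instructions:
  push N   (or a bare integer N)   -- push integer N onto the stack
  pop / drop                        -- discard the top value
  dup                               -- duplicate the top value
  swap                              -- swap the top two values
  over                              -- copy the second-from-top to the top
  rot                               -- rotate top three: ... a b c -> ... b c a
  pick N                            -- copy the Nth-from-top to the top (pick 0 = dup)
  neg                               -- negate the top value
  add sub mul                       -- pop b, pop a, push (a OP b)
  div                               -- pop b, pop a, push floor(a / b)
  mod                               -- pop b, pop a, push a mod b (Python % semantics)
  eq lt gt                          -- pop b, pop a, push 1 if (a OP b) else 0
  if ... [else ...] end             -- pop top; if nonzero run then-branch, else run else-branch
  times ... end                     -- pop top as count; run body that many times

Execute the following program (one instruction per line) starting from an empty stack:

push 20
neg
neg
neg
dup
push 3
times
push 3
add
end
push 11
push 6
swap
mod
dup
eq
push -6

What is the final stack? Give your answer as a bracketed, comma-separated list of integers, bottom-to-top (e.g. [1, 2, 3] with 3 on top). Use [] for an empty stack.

After 'push 20': [20]
After 'neg': [-20]
After 'neg': [20]
After 'neg': [-20]
After 'dup': [-20, -20]
After 'push 3': [-20, -20, 3]
After 'times': [-20, -20]
After 'push 3': [-20, -20, 3]
After 'add': [-20, -17]
After 'push 3': [-20, -17, 3]
After 'add': [-20, -14]
After 'push 3': [-20, -14, 3]
After 'add': [-20, -11]
After 'push 11': [-20, -11, 11]
After 'push 6': [-20, -11, 11, 6]
After 'swap': [-20, -11, 6, 11]
After 'mod': [-20, -11, 6]
After 'dup': [-20, -11, 6, 6]
After 'eq': [-20, -11, 1]
After 'push -6': [-20, -11, 1, -6]

Answer: [-20, -11, 1, -6]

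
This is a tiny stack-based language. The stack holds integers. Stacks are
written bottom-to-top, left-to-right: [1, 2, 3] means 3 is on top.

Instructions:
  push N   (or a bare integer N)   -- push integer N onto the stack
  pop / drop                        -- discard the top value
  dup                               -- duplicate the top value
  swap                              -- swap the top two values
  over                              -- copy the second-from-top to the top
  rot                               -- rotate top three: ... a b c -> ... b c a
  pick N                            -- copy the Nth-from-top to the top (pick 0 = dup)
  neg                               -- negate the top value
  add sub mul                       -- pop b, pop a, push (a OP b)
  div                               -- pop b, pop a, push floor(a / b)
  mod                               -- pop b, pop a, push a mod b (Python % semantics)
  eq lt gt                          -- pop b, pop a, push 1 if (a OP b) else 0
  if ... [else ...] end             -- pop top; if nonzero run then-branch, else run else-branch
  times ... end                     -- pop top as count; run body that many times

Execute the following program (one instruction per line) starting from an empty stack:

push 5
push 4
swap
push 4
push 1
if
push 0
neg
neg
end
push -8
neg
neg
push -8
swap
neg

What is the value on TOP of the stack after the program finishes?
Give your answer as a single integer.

Answer: 8

Derivation:
After 'push 5': [5]
After 'push 4': [5, 4]
After 'swap': [4, 5]
After 'push 4': [4, 5, 4]
After 'push 1': [4, 5, 4, 1]
After 'if': [4, 5, 4]
After 'push 0': [4, 5, 4, 0]
After 'neg': [4, 5, 4, 0]
After 'neg': [4, 5, 4, 0]
After 'push -8': [4, 5, 4, 0, -8]
After 'neg': [4, 5, 4, 0, 8]
After 'neg': [4, 5, 4, 0, -8]
After 'push -8': [4, 5, 4, 0, -8, -8]
After 'swap': [4, 5, 4, 0, -8, -8]
After 'neg': [4, 5, 4, 0, -8, 8]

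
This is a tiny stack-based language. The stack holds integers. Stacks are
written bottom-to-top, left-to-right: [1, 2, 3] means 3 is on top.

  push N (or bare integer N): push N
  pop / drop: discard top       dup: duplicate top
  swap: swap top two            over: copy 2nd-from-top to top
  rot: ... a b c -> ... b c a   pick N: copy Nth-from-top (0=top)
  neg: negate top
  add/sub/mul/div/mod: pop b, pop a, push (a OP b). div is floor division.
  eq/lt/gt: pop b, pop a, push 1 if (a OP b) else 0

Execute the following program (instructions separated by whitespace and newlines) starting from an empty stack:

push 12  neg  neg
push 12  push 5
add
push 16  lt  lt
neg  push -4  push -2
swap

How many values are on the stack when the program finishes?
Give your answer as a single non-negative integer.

After 'push 12': stack = [12] (depth 1)
After 'neg': stack = [-12] (depth 1)
After 'neg': stack = [12] (depth 1)
After 'push 12': stack = [12, 12] (depth 2)
After 'push 5': stack = [12, 12, 5] (depth 3)
After 'add': stack = [12, 17] (depth 2)
After 'push 16': stack = [12, 17, 16] (depth 3)
After 'lt': stack = [12, 0] (depth 2)
After 'lt': stack = [0] (depth 1)
After 'neg': stack = [0] (depth 1)
After 'push -4': stack = [0, -4] (depth 2)
After 'push -2': stack = [0, -4, -2] (depth 3)
After 'swap': stack = [0, -2, -4] (depth 3)

Answer: 3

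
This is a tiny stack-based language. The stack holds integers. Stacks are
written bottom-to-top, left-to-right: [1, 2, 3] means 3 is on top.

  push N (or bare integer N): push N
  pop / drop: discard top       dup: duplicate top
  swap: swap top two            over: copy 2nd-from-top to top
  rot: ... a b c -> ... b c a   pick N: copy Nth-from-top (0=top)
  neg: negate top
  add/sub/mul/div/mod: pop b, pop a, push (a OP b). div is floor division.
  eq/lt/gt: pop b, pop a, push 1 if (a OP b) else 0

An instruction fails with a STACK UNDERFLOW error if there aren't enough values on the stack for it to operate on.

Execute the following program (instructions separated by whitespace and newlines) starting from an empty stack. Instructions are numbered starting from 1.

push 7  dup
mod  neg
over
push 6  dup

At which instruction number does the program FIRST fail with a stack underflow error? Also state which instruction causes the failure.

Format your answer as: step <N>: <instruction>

Answer: step 5: over

Derivation:
Step 1 ('push 7'): stack = [7], depth = 1
Step 2 ('dup'): stack = [7, 7], depth = 2
Step 3 ('mod'): stack = [0], depth = 1
Step 4 ('neg'): stack = [0], depth = 1
Step 5 ('over'): needs 2 value(s) but depth is 1 — STACK UNDERFLOW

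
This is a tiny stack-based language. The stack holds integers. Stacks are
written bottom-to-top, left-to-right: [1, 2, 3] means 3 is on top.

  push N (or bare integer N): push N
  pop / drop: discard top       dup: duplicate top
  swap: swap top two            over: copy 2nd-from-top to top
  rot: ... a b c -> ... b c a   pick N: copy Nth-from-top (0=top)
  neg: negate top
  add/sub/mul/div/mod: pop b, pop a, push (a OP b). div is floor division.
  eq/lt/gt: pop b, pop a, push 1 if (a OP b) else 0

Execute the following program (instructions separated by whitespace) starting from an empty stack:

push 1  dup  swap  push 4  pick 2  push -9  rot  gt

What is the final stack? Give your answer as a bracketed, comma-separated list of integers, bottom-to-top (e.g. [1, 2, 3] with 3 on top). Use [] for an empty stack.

Answer: [1, 1, 1, 0]

Derivation:
After 'push 1': [1]
After 'dup': [1, 1]
After 'swap': [1, 1]
After 'push 4': [1, 1, 4]
After 'pick 2': [1, 1, 4, 1]
After 'push -9': [1, 1, 4, 1, -9]
After 'rot': [1, 1, 1, -9, 4]
After 'gt': [1, 1, 1, 0]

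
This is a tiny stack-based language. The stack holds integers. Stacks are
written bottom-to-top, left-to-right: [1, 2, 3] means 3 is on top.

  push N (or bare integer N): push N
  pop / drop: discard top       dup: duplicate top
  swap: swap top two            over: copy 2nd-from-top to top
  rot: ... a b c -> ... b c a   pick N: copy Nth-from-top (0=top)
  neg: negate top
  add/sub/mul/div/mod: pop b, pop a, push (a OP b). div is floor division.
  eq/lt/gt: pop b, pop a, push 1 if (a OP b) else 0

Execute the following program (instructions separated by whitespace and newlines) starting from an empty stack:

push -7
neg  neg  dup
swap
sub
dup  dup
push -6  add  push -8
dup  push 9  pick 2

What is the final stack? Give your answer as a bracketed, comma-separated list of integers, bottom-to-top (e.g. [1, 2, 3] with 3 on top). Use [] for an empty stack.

After 'push -7': [-7]
After 'neg': [7]
After 'neg': [-7]
After 'dup': [-7, -7]
After 'swap': [-7, -7]
After 'sub': [0]
After 'dup': [0, 0]
After 'dup': [0, 0, 0]
After 'push -6': [0, 0, 0, -6]
After 'add': [0, 0, -6]
After 'push -8': [0, 0, -6, -8]
After 'dup': [0, 0, -6, -8, -8]
After 'push 9': [0, 0, -6, -8, -8, 9]
After 'pick 2': [0, 0, -6, -8, -8, 9, -8]

Answer: [0, 0, -6, -8, -8, 9, -8]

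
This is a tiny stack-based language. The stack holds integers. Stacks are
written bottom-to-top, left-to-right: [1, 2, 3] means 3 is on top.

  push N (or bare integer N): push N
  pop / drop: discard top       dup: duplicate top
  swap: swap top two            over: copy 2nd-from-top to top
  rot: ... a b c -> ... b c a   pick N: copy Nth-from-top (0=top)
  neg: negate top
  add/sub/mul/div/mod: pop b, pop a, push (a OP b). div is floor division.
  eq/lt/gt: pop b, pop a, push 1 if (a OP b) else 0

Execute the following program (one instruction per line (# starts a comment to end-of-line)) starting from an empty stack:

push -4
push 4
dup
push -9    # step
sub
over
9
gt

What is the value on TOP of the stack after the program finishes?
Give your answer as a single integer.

Answer: 0

Derivation:
After 'push -4': [-4]
After 'push 4': [-4, 4]
After 'dup': [-4, 4, 4]
After 'push -9': [-4, 4, 4, -9]
After 'sub': [-4, 4, 13]
After 'over': [-4, 4, 13, 4]
After 'push 9': [-4, 4, 13, 4, 9]
After 'gt': [-4, 4, 13, 0]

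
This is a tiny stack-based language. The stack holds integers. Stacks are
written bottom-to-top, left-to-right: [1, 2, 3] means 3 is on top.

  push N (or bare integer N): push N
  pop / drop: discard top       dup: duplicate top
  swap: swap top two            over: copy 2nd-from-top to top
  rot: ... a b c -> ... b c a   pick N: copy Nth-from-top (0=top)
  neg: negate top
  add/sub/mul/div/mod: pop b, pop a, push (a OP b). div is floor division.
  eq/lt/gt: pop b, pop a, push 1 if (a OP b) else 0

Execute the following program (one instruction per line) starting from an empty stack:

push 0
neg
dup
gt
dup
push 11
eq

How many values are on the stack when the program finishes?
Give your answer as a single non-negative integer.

Answer: 2

Derivation:
After 'push 0': stack = [0] (depth 1)
After 'neg': stack = [0] (depth 1)
After 'dup': stack = [0, 0] (depth 2)
After 'gt': stack = [0] (depth 1)
After 'dup': stack = [0, 0] (depth 2)
After 'push 11': stack = [0, 0, 11] (depth 3)
After 'eq': stack = [0, 0] (depth 2)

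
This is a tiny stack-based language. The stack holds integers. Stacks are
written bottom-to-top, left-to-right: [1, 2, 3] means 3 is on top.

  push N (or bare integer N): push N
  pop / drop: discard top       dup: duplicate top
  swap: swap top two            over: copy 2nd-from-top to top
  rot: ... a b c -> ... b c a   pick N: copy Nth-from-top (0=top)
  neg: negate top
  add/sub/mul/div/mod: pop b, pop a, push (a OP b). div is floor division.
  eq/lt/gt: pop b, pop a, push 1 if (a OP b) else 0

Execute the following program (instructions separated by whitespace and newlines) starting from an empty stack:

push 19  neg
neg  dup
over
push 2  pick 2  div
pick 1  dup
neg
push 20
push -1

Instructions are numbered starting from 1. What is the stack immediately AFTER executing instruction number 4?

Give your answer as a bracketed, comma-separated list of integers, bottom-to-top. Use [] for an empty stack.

Step 1 ('push 19'): [19]
Step 2 ('neg'): [-19]
Step 3 ('neg'): [19]
Step 4 ('dup'): [19, 19]

Answer: [19, 19]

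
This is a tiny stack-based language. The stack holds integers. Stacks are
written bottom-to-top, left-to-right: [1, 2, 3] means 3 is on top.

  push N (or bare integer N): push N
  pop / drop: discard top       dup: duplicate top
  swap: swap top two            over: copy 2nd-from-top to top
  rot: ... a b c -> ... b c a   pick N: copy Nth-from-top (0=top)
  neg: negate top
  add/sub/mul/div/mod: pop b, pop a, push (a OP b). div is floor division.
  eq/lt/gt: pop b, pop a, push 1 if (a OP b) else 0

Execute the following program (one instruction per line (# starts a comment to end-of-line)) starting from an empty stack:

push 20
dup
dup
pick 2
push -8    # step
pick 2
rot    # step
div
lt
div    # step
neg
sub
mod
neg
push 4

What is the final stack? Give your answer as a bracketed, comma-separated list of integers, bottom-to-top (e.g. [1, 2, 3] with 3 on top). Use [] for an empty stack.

Answer: [-20, 4]

Derivation:
After 'push 20': [20]
After 'dup': [20, 20]
After 'dup': [20, 20, 20]
After 'pick 2': [20, 20, 20, 20]
After 'push -8': [20, 20, 20, 20, -8]
After 'pick 2': [20, 20, 20, 20, -8, 20]
After 'rot': [20, 20, 20, -8, 20, 20]
After 'div': [20, 20, 20, -8, 1]
After 'lt': [20, 20, 20, 1]
After 'div': [20, 20, 20]
After 'neg': [20, 20, -20]
After 'sub': [20, 40]
After 'mod': [20]
After 'neg': [-20]
After 'push 4': [-20, 4]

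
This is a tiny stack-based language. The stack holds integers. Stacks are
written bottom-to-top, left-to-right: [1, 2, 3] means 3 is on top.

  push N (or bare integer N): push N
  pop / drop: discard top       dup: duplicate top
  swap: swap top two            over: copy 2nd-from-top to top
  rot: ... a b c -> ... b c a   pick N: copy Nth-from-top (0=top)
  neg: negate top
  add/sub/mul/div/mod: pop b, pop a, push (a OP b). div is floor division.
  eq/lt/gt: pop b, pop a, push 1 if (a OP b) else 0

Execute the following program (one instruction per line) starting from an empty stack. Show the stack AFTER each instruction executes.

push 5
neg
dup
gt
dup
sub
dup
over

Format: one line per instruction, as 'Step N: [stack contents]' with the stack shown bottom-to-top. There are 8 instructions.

Step 1: [5]
Step 2: [-5]
Step 3: [-5, -5]
Step 4: [0]
Step 5: [0, 0]
Step 6: [0]
Step 7: [0, 0]
Step 8: [0, 0, 0]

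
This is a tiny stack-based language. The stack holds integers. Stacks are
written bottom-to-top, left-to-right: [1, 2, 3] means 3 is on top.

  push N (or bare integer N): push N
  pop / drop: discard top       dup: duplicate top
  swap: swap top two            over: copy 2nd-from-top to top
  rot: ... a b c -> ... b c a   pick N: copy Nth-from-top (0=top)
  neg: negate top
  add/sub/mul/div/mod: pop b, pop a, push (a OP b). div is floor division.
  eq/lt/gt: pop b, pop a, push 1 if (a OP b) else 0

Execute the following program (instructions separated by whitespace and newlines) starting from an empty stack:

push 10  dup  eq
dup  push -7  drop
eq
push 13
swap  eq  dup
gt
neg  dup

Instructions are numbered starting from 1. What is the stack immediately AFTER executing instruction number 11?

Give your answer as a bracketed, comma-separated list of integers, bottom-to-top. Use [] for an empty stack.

Step 1 ('push 10'): [10]
Step 2 ('dup'): [10, 10]
Step 3 ('eq'): [1]
Step 4 ('dup'): [1, 1]
Step 5 ('push -7'): [1, 1, -7]
Step 6 ('drop'): [1, 1]
Step 7 ('eq'): [1]
Step 8 ('push 13'): [1, 13]
Step 9 ('swap'): [13, 1]
Step 10 ('eq'): [0]
Step 11 ('dup'): [0, 0]

Answer: [0, 0]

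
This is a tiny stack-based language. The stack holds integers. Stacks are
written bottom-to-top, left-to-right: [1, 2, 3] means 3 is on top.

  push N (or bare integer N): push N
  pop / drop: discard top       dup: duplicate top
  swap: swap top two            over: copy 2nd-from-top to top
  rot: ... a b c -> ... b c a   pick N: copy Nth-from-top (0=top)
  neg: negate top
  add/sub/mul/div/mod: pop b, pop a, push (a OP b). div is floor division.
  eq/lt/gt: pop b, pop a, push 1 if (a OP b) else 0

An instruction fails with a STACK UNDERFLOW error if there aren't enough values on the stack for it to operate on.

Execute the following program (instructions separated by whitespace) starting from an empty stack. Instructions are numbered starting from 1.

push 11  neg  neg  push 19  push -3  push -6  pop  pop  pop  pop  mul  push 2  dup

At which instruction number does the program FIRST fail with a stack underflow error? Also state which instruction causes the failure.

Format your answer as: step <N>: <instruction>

Step 1 ('push 11'): stack = [11], depth = 1
Step 2 ('neg'): stack = [-11], depth = 1
Step 3 ('neg'): stack = [11], depth = 1
Step 4 ('push 19'): stack = [11, 19], depth = 2
Step 5 ('push -3'): stack = [11, 19, -3], depth = 3
Step 6 ('push -6'): stack = [11, 19, -3, -6], depth = 4
Step 7 ('pop'): stack = [11, 19, -3], depth = 3
Step 8 ('pop'): stack = [11, 19], depth = 2
Step 9 ('pop'): stack = [11], depth = 1
Step 10 ('pop'): stack = [], depth = 0
Step 11 ('mul'): needs 2 value(s) but depth is 0 — STACK UNDERFLOW

Answer: step 11: mul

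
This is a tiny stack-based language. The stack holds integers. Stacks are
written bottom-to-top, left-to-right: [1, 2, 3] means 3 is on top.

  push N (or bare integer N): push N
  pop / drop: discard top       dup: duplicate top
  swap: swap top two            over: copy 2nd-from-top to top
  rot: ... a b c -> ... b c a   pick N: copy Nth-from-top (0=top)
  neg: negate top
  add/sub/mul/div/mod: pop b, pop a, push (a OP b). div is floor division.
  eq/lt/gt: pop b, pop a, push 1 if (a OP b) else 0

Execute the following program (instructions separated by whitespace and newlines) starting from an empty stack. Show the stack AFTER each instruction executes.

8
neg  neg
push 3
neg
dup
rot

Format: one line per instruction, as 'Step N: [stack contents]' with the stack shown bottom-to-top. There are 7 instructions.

Step 1: [8]
Step 2: [-8]
Step 3: [8]
Step 4: [8, 3]
Step 5: [8, -3]
Step 6: [8, -3, -3]
Step 7: [-3, -3, 8]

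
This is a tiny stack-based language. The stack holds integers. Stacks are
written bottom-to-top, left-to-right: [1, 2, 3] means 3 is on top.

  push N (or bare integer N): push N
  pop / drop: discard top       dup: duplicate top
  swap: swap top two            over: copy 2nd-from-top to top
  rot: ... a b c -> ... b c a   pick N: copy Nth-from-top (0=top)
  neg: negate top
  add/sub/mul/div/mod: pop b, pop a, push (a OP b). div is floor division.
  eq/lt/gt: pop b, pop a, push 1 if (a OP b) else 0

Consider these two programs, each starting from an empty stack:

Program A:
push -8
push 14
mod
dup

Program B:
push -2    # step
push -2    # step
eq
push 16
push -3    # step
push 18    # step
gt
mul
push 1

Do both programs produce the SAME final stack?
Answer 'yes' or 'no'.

Answer: no

Derivation:
Program A trace:
  After 'push -8': [-8]
  After 'push 14': [-8, 14]
  After 'mod': [6]
  After 'dup': [6, 6]
Program A final stack: [6, 6]

Program B trace:
  After 'push -2': [-2]
  After 'push -2': [-2, -2]
  After 'eq': [1]
  After 'push 16': [1, 16]
  After 'push -3': [1, 16, -3]
  After 'push 18': [1, 16, -3, 18]
  After 'gt': [1, 16, 0]
  After 'mul': [1, 0]
  After 'push 1': [1, 0, 1]
Program B final stack: [1, 0, 1]
Same: no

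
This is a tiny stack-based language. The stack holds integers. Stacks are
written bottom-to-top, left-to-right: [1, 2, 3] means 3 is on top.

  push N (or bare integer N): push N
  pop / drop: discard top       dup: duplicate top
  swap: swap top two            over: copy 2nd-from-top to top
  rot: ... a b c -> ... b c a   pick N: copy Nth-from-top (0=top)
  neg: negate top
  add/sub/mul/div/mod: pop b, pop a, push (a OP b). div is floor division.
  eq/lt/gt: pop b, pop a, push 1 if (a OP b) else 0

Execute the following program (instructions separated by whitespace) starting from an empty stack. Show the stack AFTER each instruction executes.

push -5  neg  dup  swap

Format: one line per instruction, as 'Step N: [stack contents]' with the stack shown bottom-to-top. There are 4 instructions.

Step 1: [-5]
Step 2: [5]
Step 3: [5, 5]
Step 4: [5, 5]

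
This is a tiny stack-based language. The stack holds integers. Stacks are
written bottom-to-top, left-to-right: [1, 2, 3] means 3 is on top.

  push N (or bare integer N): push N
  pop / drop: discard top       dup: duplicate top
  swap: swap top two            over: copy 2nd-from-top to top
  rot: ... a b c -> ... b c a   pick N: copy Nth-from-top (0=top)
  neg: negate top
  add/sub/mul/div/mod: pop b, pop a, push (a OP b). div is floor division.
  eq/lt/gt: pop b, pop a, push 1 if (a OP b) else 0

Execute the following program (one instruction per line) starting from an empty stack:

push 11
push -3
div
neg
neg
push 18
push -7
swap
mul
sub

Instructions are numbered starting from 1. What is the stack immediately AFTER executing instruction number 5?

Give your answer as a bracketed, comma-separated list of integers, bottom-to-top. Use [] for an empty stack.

Step 1 ('push 11'): [11]
Step 2 ('push -3'): [11, -3]
Step 3 ('div'): [-4]
Step 4 ('neg'): [4]
Step 5 ('neg'): [-4]

Answer: [-4]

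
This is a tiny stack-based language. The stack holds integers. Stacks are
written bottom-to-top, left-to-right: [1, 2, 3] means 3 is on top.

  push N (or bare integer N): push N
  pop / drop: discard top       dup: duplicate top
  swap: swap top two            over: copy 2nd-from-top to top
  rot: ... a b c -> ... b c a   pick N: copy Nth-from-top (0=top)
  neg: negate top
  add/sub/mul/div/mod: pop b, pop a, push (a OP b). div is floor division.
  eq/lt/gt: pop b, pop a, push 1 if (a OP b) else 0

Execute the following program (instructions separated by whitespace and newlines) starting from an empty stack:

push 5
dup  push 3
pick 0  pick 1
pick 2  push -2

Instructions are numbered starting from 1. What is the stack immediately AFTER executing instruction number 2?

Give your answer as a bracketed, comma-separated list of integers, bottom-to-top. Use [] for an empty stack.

Answer: [5, 5]

Derivation:
Step 1 ('push 5'): [5]
Step 2 ('dup'): [5, 5]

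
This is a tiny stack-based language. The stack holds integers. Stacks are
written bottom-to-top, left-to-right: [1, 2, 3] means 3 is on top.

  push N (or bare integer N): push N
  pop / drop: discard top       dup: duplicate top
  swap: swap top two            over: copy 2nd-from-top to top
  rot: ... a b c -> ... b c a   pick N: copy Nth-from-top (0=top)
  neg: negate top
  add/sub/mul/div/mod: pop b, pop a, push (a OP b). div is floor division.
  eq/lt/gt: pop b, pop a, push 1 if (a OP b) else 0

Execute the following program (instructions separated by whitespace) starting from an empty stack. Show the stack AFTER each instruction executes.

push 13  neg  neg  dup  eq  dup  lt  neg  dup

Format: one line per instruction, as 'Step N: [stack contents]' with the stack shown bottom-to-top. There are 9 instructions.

Step 1: [13]
Step 2: [-13]
Step 3: [13]
Step 4: [13, 13]
Step 5: [1]
Step 6: [1, 1]
Step 7: [0]
Step 8: [0]
Step 9: [0, 0]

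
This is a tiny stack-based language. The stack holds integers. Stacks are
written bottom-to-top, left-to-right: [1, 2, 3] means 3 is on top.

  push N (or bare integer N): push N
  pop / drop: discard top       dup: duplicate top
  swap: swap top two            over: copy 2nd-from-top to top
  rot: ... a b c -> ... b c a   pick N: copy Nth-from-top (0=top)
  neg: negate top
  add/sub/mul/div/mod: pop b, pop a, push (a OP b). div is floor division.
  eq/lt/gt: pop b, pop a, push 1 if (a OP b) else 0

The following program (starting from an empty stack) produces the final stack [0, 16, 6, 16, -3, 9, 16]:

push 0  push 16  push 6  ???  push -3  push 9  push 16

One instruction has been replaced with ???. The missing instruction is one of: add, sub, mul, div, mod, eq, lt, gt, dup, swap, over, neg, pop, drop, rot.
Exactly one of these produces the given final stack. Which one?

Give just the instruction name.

Answer: over

Derivation:
Stack before ???: [0, 16, 6]
Stack after ???:  [0, 16, 6, 16]
The instruction that transforms [0, 16, 6] -> [0, 16, 6, 16] is: over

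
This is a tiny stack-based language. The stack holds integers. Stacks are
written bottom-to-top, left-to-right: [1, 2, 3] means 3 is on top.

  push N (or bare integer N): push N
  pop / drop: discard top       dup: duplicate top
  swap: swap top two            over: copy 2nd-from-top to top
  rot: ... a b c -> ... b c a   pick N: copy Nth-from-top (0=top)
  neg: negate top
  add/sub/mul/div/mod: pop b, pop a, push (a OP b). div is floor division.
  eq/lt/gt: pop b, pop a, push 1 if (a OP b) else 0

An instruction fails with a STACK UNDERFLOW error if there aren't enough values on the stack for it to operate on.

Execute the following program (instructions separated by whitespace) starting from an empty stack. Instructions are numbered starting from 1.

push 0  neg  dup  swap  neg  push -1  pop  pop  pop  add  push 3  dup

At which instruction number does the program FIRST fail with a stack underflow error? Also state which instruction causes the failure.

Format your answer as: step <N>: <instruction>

Step 1 ('push 0'): stack = [0], depth = 1
Step 2 ('neg'): stack = [0], depth = 1
Step 3 ('dup'): stack = [0, 0], depth = 2
Step 4 ('swap'): stack = [0, 0], depth = 2
Step 5 ('neg'): stack = [0, 0], depth = 2
Step 6 ('push -1'): stack = [0, 0, -1], depth = 3
Step 7 ('pop'): stack = [0, 0], depth = 2
Step 8 ('pop'): stack = [0], depth = 1
Step 9 ('pop'): stack = [], depth = 0
Step 10 ('add'): needs 2 value(s) but depth is 0 — STACK UNDERFLOW

Answer: step 10: add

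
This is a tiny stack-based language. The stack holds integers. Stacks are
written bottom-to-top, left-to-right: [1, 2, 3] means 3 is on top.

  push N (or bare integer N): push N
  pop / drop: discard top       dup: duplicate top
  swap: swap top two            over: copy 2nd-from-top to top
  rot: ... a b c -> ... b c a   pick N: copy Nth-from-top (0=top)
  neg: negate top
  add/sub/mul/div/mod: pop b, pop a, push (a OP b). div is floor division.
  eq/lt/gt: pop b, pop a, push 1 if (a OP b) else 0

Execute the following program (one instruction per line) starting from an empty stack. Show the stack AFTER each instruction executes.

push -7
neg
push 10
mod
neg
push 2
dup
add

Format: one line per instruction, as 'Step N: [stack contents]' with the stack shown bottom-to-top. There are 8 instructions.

Step 1: [-7]
Step 2: [7]
Step 3: [7, 10]
Step 4: [7]
Step 5: [-7]
Step 6: [-7, 2]
Step 7: [-7, 2, 2]
Step 8: [-7, 4]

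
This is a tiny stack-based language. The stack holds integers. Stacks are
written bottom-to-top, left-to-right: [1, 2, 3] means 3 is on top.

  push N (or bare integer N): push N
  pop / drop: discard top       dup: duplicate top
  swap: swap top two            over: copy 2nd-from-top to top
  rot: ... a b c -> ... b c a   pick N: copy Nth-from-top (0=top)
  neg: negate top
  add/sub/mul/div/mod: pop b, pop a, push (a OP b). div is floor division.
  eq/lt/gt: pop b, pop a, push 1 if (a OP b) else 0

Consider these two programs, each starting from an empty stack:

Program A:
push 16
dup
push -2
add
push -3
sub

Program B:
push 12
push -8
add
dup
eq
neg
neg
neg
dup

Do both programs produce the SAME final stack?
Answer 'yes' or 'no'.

Program A trace:
  After 'push 16': [16]
  After 'dup': [16, 16]
  After 'push -2': [16, 16, -2]
  After 'add': [16, 14]
  After 'push -3': [16, 14, -3]
  After 'sub': [16, 17]
Program A final stack: [16, 17]

Program B trace:
  After 'push 12': [12]
  After 'push -8': [12, -8]
  After 'add': [4]
  After 'dup': [4, 4]
  After 'eq': [1]
  After 'neg': [-1]
  After 'neg': [1]
  After 'neg': [-1]
  After 'dup': [-1, -1]
Program B final stack: [-1, -1]
Same: no

Answer: no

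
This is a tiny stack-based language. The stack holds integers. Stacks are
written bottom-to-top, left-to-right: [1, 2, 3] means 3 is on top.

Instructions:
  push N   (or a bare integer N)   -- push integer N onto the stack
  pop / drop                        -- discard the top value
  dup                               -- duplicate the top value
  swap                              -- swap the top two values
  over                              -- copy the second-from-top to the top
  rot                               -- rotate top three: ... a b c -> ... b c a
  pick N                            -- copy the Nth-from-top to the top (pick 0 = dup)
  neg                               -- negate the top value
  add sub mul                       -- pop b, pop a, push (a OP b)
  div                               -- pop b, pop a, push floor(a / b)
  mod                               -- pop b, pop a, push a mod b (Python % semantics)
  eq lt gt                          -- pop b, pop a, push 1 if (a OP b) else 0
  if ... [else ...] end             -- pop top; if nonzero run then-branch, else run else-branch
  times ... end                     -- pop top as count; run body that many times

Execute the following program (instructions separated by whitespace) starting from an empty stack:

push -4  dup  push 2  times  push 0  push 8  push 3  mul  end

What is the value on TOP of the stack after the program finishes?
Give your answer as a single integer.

Answer: 24

Derivation:
After 'push -4': [-4]
After 'dup': [-4, -4]
After 'push 2': [-4, -4, 2]
After 'times': [-4, -4]
After 'push 0': [-4, -4, 0]
After 'push 8': [-4, -4, 0, 8]
After 'push 3': [-4, -4, 0, 8, 3]
After 'mul': [-4, -4, 0, 24]
After 'push 0': [-4, -4, 0, 24, 0]
After 'push 8': [-4, -4, 0, 24, 0, 8]
After 'push 3': [-4, -4, 0, 24, 0, 8, 3]
After 'mul': [-4, -4, 0, 24, 0, 24]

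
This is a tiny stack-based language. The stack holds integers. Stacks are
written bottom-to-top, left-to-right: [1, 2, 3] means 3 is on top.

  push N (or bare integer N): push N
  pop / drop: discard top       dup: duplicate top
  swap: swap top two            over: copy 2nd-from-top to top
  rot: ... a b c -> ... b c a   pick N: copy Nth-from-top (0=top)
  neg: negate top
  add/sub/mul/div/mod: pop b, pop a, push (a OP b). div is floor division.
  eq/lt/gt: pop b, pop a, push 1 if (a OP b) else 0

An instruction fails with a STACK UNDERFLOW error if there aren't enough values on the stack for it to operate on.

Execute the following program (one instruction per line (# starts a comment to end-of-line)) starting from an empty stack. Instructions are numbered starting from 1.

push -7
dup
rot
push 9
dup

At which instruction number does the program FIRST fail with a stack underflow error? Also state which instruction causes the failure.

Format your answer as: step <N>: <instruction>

Answer: step 3: rot

Derivation:
Step 1 ('push -7'): stack = [-7], depth = 1
Step 2 ('dup'): stack = [-7, -7], depth = 2
Step 3 ('rot'): needs 3 value(s) but depth is 2 — STACK UNDERFLOW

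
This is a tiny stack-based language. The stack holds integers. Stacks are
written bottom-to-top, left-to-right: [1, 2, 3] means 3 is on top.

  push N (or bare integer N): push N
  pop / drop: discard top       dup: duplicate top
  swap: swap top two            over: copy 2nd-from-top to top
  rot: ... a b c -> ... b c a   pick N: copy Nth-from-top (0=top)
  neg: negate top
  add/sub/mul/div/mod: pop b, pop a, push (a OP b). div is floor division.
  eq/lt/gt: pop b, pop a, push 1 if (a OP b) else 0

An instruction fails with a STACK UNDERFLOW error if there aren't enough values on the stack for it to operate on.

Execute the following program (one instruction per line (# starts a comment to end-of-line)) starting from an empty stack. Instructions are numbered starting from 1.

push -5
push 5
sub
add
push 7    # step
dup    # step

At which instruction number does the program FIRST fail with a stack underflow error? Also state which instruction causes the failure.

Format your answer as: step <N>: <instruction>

Answer: step 4: add

Derivation:
Step 1 ('push -5'): stack = [-5], depth = 1
Step 2 ('push 5'): stack = [-5, 5], depth = 2
Step 3 ('sub'): stack = [-10], depth = 1
Step 4 ('add'): needs 2 value(s) but depth is 1 — STACK UNDERFLOW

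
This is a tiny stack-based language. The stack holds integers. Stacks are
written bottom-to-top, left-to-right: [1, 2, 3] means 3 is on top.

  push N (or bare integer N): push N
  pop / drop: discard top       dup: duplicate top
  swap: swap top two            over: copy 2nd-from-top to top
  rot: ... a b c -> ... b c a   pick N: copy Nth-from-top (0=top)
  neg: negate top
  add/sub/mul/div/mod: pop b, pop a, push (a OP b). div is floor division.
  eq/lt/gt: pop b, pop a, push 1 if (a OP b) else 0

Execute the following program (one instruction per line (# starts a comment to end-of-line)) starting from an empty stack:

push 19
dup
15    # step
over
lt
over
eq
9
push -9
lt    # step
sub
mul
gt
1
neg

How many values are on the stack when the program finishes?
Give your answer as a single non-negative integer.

Answer: 2

Derivation:
After 'push 19': stack = [19] (depth 1)
After 'dup': stack = [19, 19] (depth 2)
After 'push 15': stack = [19, 19, 15] (depth 3)
After 'over': stack = [19, 19, 15, 19] (depth 4)
After 'lt': stack = [19, 19, 1] (depth 3)
After 'over': stack = [19, 19, 1, 19] (depth 4)
After 'eq': stack = [19, 19, 0] (depth 3)
After 'push 9': stack = [19, 19, 0, 9] (depth 4)
After 'push -9': stack = [19, 19, 0, 9, -9] (depth 5)
After 'lt': stack = [19, 19, 0, 0] (depth 4)
After 'sub': stack = [19, 19, 0] (depth 3)
After 'mul': stack = [19, 0] (depth 2)
After 'gt': stack = [1] (depth 1)
After 'push 1': stack = [1, 1] (depth 2)
After 'neg': stack = [1, -1] (depth 2)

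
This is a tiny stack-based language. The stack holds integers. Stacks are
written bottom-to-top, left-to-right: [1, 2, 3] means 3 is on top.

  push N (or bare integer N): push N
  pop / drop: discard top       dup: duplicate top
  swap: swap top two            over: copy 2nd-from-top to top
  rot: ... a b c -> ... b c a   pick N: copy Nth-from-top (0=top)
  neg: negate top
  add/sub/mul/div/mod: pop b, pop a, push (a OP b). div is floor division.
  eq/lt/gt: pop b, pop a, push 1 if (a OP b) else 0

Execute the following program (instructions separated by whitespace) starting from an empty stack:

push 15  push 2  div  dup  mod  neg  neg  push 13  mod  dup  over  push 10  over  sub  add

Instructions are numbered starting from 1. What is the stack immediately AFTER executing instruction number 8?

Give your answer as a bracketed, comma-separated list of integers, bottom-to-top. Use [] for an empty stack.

Step 1 ('push 15'): [15]
Step 2 ('push 2'): [15, 2]
Step 3 ('div'): [7]
Step 4 ('dup'): [7, 7]
Step 5 ('mod'): [0]
Step 6 ('neg'): [0]
Step 7 ('neg'): [0]
Step 8 ('push 13'): [0, 13]

Answer: [0, 13]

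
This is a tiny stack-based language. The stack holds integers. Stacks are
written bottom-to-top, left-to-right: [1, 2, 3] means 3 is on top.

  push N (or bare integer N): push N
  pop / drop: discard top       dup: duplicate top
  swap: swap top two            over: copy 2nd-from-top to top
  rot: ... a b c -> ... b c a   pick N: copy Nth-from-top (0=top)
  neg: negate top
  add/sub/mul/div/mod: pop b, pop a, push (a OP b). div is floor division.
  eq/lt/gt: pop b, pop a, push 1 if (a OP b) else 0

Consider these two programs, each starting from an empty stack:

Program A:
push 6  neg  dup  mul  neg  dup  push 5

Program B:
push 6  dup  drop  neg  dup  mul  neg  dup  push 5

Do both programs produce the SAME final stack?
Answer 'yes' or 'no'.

Answer: yes

Derivation:
Program A trace:
  After 'push 6': [6]
  After 'neg': [-6]
  After 'dup': [-6, -6]
  After 'mul': [36]
  After 'neg': [-36]
  After 'dup': [-36, -36]
  After 'push 5': [-36, -36, 5]
Program A final stack: [-36, -36, 5]

Program B trace:
  After 'push 6': [6]
  After 'dup': [6, 6]
  After 'drop': [6]
  After 'neg': [-6]
  After 'dup': [-6, -6]
  After 'mul': [36]
  After 'neg': [-36]
  After 'dup': [-36, -36]
  After 'push 5': [-36, -36, 5]
Program B final stack: [-36, -36, 5]
Same: yes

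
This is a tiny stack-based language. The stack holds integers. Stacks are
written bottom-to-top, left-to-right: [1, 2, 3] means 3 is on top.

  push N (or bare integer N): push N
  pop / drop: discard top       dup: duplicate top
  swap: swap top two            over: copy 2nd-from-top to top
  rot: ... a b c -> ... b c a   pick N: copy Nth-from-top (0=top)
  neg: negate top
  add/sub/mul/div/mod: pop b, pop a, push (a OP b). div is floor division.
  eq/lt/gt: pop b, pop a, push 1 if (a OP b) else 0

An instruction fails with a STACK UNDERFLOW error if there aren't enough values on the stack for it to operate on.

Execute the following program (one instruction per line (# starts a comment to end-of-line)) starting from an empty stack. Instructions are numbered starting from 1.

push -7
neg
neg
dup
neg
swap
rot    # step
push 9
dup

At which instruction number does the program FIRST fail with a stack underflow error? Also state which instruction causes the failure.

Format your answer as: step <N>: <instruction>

Step 1 ('push -7'): stack = [-7], depth = 1
Step 2 ('neg'): stack = [7], depth = 1
Step 3 ('neg'): stack = [-7], depth = 1
Step 4 ('dup'): stack = [-7, -7], depth = 2
Step 5 ('neg'): stack = [-7, 7], depth = 2
Step 6 ('swap'): stack = [7, -7], depth = 2
Step 7 ('rot'): needs 3 value(s) but depth is 2 — STACK UNDERFLOW

Answer: step 7: rot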